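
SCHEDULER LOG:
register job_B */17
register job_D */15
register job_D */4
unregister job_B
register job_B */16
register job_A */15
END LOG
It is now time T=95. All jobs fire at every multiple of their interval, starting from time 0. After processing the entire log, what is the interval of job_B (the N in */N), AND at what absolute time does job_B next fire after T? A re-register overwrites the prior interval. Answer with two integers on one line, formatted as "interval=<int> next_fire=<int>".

Op 1: register job_B */17 -> active={job_B:*/17}
Op 2: register job_D */15 -> active={job_B:*/17, job_D:*/15}
Op 3: register job_D */4 -> active={job_B:*/17, job_D:*/4}
Op 4: unregister job_B -> active={job_D:*/4}
Op 5: register job_B */16 -> active={job_B:*/16, job_D:*/4}
Op 6: register job_A */15 -> active={job_A:*/15, job_B:*/16, job_D:*/4}
Final interval of job_B = 16
Next fire of job_B after T=95: (95//16+1)*16 = 96

Answer: interval=16 next_fire=96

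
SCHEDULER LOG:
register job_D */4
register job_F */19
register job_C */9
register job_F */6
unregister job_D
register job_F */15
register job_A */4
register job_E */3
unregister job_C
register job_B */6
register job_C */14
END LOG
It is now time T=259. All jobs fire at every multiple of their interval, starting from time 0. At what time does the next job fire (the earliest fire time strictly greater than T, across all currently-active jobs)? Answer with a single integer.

Answer: 260

Derivation:
Op 1: register job_D */4 -> active={job_D:*/4}
Op 2: register job_F */19 -> active={job_D:*/4, job_F:*/19}
Op 3: register job_C */9 -> active={job_C:*/9, job_D:*/4, job_F:*/19}
Op 4: register job_F */6 -> active={job_C:*/9, job_D:*/4, job_F:*/6}
Op 5: unregister job_D -> active={job_C:*/9, job_F:*/6}
Op 6: register job_F */15 -> active={job_C:*/9, job_F:*/15}
Op 7: register job_A */4 -> active={job_A:*/4, job_C:*/9, job_F:*/15}
Op 8: register job_E */3 -> active={job_A:*/4, job_C:*/9, job_E:*/3, job_F:*/15}
Op 9: unregister job_C -> active={job_A:*/4, job_E:*/3, job_F:*/15}
Op 10: register job_B */6 -> active={job_A:*/4, job_B:*/6, job_E:*/3, job_F:*/15}
Op 11: register job_C */14 -> active={job_A:*/4, job_B:*/6, job_C:*/14, job_E:*/3, job_F:*/15}
  job_A: interval 4, next fire after T=259 is 260
  job_B: interval 6, next fire after T=259 is 264
  job_C: interval 14, next fire after T=259 is 266
  job_E: interval 3, next fire after T=259 is 261
  job_F: interval 15, next fire after T=259 is 270
Earliest fire time = 260 (job job_A)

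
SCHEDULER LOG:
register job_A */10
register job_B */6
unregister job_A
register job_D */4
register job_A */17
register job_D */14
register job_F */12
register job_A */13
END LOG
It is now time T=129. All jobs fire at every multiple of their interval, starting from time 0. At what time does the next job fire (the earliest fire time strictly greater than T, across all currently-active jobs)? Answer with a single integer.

Op 1: register job_A */10 -> active={job_A:*/10}
Op 2: register job_B */6 -> active={job_A:*/10, job_B:*/6}
Op 3: unregister job_A -> active={job_B:*/6}
Op 4: register job_D */4 -> active={job_B:*/6, job_D:*/4}
Op 5: register job_A */17 -> active={job_A:*/17, job_B:*/6, job_D:*/4}
Op 6: register job_D */14 -> active={job_A:*/17, job_B:*/6, job_D:*/14}
Op 7: register job_F */12 -> active={job_A:*/17, job_B:*/6, job_D:*/14, job_F:*/12}
Op 8: register job_A */13 -> active={job_A:*/13, job_B:*/6, job_D:*/14, job_F:*/12}
  job_A: interval 13, next fire after T=129 is 130
  job_B: interval 6, next fire after T=129 is 132
  job_D: interval 14, next fire after T=129 is 140
  job_F: interval 12, next fire after T=129 is 132
Earliest fire time = 130 (job job_A)

Answer: 130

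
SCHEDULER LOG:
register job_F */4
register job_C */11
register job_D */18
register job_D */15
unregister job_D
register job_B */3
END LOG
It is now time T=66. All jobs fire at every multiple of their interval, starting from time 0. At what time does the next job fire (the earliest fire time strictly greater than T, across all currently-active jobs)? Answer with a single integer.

Op 1: register job_F */4 -> active={job_F:*/4}
Op 2: register job_C */11 -> active={job_C:*/11, job_F:*/4}
Op 3: register job_D */18 -> active={job_C:*/11, job_D:*/18, job_F:*/4}
Op 4: register job_D */15 -> active={job_C:*/11, job_D:*/15, job_F:*/4}
Op 5: unregister job_D -> active={job_C:*/11, job_F:*/4}
Op 6: register job_B */3 -> active={job_B:*/3, job_C:*/11, job_F:*/4}
  job_B: interval 3, next fire after T=66 is 69
  job_C: interval 11, next fire after T=66 is 77
  job_F: interval 4, next fire after T=66 is 68
Earliest fire time = 68 (job job_F)

Answer: 68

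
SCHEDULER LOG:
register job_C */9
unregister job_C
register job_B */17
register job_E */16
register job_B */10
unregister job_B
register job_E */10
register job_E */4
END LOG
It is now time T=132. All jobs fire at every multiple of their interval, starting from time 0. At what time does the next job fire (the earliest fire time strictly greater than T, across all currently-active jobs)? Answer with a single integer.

Op 1: register job_C */9 -> active={job_C:*/9}
Op 2: unregister job_C -> active={}
Op 3: register job_B */17 -> active={job_B:*/17}
Op 4: register job_E */16 -> active={job_B:*/17, job_E:*/16}
Op 5: register job_B */10 -> active={job_B:*/10, job_E:*/16}
Op 6: unregister job_B -> active={job_E:*/16}
Op 7: register job_E */10 -> active={job_E:*/10}
Op 8: register job_E */4 -> active={job_E:*/4}
  job_E: interval 4, next fire after T=132 is 136
Earliest fire time = 136 (job job_E)

Answer: 136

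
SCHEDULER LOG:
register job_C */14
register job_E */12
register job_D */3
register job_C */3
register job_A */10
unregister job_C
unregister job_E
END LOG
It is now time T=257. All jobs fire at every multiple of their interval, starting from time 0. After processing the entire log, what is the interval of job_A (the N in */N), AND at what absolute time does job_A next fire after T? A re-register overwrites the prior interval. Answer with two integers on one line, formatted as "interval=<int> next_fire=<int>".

Op 1: register job_C */14 -> active={job_C:*/14}
Op 2: register job_E */12 -> active={job_C:*/14, job_E:*/12}
Op 3: register job_D */3 -> active={job_C:*/14, job_D:*/3, job_E:*/12}
Op 4: register job_C */3 -> active={job_C:*/3, job_D:*/3, job_E:*/12}
Op 5: register job_A */10 -> active={job_A:*/10, job_C:*/3, job_D:*/3, job_E:*/12}
Op 6: unregister job_C -> active={job_A:*/10, job_D:*/3, job_E:*/12}
Op 7: unregister job_E -> active={job_A:*/10, job_D:*/3}
Final interval of job_A = 10
Next fire of job_A after T=257: (257//10+1)*10 = 260

Answer: interval=10 next_fire=260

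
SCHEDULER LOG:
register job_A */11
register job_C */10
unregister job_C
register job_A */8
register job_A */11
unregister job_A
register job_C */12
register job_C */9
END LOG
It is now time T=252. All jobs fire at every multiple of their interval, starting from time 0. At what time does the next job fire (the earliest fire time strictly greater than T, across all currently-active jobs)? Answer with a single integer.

Answer: 261

Derivation:
Op 1: register job_A */11 -> active={job_A:*/11}
Op 2: register job_C */10 -> active={job_A:*/11, job_C:*/10}
Op 3: unregister job_C -> active={job_A:*/11}
Op 4: register job_A */8 -> active={job_A:*/8}
Op 5: register job_A */11 -> active={job_A:*/11}
Op 6: unregister job_A -> active={}
Op 7: register job_C */12 -> active={job_C:*/12}
Op 8: register job_C */9 -> active={job_C:*/9}
  job_C: interval 9, next fire after T=252 is 261
Earliest fire time = 261 (job job_C)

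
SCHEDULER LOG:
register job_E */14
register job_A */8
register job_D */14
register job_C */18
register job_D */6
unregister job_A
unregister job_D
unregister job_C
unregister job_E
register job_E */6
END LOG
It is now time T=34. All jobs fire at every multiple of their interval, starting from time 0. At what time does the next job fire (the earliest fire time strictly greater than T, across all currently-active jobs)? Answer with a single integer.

Op 1: register job_E */14 -> active={job_E:*/14}
Op 2: register job_A */8 -> active={job_A:*/8, job_E:*/14}
Op 3: register job_D */14 -> active={job_A:*/8, job_D:*/14, job_E:*/14}
Op 4: register job_C */18 -> active={job_A:*/8, job_C:*/18, job_D:*/14, job_E:*/14}
Op 5: register job_D */6 -> active={job_A:*/8, job_C:*/18, job_D:*/6, job_E:*/14}
Op 6: unregister job_A -> active={job_C:*/18, job_D:*/6, job_E:*/14}
Op 7: unregister job_D -> active={job_C:*/18, job_E:*/14}
Op 8: unregister job_C -> active={job_E:*/14}
Op 9: unregister job_E -> active={}
Op 10: register job_E */6 -> active={job_E:*/6}
  job_E: interval 6, next fire after T=34 is 36
Earliest fire time = 36 (job job_E)

Answer: 36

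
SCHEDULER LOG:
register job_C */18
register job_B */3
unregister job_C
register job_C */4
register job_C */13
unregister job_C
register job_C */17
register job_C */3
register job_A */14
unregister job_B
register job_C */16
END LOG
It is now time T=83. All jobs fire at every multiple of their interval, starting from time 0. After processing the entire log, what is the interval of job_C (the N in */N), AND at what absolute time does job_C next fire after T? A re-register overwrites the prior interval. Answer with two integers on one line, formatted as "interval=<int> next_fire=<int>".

Answer: interval=16 next_fire=96

Derivation:
Op 1: register job_C */18 -> active={job_C:*/18}
Op 2: register job_B */3 -> active={job_B:*/3, job_C:*/18}
Op 3: unregister job_C -> active={job_B:*/3}
Op 4: register job_C */4 -> active={job_B:*/3, job_C:*/4}
Op 5: register job_C */13 -> active={job_B:*/3, job_C:*/13}
Op 6: unregister job_C -> active={job_B:*/3}
Op 7: register job_C */17 -> active={job_B:*/3, job_C:*/17}
Op 8: register job_C */3 -> active={job_B:*/3, job_C:*/3}
Op 9: register job_A */14 -> active={job_A:*/14, job_B:*/3, job_C:*/3}
Op 10: unregister job_B -> active={job_A:*/14, job_C:*/3}
Op 11: register job_C */16 -> active={job_A:*/14, job_C:*/16}
Final interval of job_C = 16
Next fire of job_C after T=83: (83//16+1)*16 = 96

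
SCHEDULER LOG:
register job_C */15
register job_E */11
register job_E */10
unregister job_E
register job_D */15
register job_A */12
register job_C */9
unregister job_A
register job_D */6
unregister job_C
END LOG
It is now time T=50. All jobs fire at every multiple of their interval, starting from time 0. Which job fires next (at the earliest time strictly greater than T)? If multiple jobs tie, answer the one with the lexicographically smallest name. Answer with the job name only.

Op 1: register job_C */15 -> active={job_C:*/15}
Op 2: register job_E */11 -> active={job_C:*/15, job_E:*/11}
Op 3: register job_E */10 -> active={job_C:*/15, job_E:*/10}
Op 4: unregister job_E -> active={job_C:*/15}
Op 5: register job_D */15 -> active={job_C:*/15, job_D:*/15}
Op 6: register job_A */12 -> active={job_A:*/12, job_C:*/15, job_D:*/15}
Op 7: register job_C */9 -> active={job_A:*/12, job_C:*/9, job_D:*/15}
Op 8: unregister job_A -> active={job_C:*/9, job_D:*/15}
Op 9: register job_D */6 -> active={job_C:*/9, job_D:*/6}
Op 10: unregister job_C -> active={job_D:*/6}
  job_D: interval 6, next fire after T=50 is 54
Earliest = 54, winner (lex tiebreak) = job_D

Answer: job_D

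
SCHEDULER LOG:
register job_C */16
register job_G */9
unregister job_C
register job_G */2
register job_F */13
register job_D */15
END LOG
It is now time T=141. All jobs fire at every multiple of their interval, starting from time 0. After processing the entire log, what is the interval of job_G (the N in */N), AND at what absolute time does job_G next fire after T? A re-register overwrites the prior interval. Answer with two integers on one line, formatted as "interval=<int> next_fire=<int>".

Answer: interval=2 next_fire=142

Derivation:
Op 1: register job_C */16 -> active={job_C:*/16}
Op 2: register job_G */9 -> active={job_C:*/16, job_G:*/9}
Op 3: unregister job_C -> active={job_G:*/9}
Op 4: register job_G */2 -> active={job_G:*/2}
Op 5: register job_F */13 -> active={job_F:*/13, job_G:*/2}
Op 6: register job_D */15 -> active={job_D:*/15, job_F:*/13, job_G:*/2}
Final interval of job_G = 2
Next fire of job_G after T=141: (141//2+1)*2 = 142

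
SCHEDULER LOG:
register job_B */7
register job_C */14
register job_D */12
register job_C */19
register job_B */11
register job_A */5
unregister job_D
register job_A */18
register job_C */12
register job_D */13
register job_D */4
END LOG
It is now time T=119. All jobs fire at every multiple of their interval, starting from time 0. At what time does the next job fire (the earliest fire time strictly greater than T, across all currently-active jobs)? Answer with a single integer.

Op 1: register job_B */7 -> active={job_B:*/7}
Op 2: register job_C */14 -> active={job_B:*/7, job_C:*/14}
Op 3: register job_D */12 -> active={job_B:*/7, job_C:*/14, job_D:*/12}
Op 4: register job_C */19 -> active={job_B:*/7, job_C:*/19, job_D:*/12}
Op 5: register job_B */11 -> active={job_B:*/11, job_C:*/19, job_D:*/12}
Op 6: register job_A */5 -> active={job_A:*/5, job_B:*/11, job_C:*/19, job_D:*/12}
Op 7: unregister job_D -> active={job_A:*/5, job_B:*/11, job_C:*/19}
Op 8: register job_A */18 -> active={job_A:*/18, job_B:*/11, job_C:*/19}
Op 9: register job_C */12 -> active={job_A:*/18, job_B:*/11, job_C:*/12}
Op 10: register job_D */13 -> active={job_A:*/18, job_B:*/11, job_C:*/12, job_D:*/13}
Op 11: register job_D */4 -> active={job_A:*/18, job_B:*/11, job_C:*/12, job_D:*/4}
  job_A: interval 18, next fire after T=119 is 126
  job_B: interval 11, next fire after T=119 is 121
  job_C: interval 12, next fire after T=119 is 120
  job_D: interval 4, next fire after T=119 is 120
Earliest fire time = 120 (job job_C)

Answer: 120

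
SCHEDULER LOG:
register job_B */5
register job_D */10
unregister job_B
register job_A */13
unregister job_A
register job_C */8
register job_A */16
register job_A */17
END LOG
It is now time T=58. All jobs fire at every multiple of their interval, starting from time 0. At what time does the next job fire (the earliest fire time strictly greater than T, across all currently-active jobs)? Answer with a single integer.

Answer: 60

Derivation:
Op 1: register job_B */5 -> active={job_B:*/5}
Op 2: register job_D */10 -> active={job_B:*/5, job_D:*/10}
Op 3: unregister job_B -> active={job_D:*/10}
Op 4: register job_A */13 -> active={job_A:*/13, job_D:*/10}
Op 5: unregister job_A -> active={job_D:*/10}
Op 6: register job_C */8 -> active={job_C:*/8, job_D:*/10}
Op 7: register job_A */16 -> active={job_A:*/16, job_C:*/8, job_D:*/10}
Op 8: register job_A */17 -> active={job_A:*/17, job_C:*/8, job_D:*/10}
  job_A: interval 17, next fire after T=58 is 68
  job_C: interval 8, next fire after T=58 is 64
  job_D: interval 10, next fire after T=58 is 60
Earliest fire time = 60 (job job_D)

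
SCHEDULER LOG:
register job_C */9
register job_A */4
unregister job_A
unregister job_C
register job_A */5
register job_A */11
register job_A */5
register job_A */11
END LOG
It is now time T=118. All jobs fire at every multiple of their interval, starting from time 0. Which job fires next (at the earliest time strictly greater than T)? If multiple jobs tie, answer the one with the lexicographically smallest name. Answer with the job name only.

Op 1: register job_C */9 -> active={job_C:*/9}
Op 2: register job_A */4 -> active={job_A:*/4, job_C:*/9}
Op 3: unregister job_A -> active={job_C:*/9}
Op 4: unregister job_C -> active={}
Op 5: register job_A */5 -> active={job_A:*/5}
Op 6: register job_A */11 -> active={job_A:*/11}
Op 7: register job_A */5 -> active={job_A:*/5}
Op 8: register job_A */11 -> active={job_A:*/11}
  job_A: interval 11, next fire after T=118 is 121
Earliest = 121, winner (lex tiebreak) = job_A

Answer: job_A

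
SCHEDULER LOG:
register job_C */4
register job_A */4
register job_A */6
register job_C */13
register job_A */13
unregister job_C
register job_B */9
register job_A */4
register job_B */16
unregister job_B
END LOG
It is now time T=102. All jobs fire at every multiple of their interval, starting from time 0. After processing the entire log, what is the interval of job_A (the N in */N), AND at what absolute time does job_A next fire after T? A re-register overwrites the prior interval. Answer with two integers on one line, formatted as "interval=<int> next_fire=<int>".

Op 1: register job_C */4 -> active={job_C:*/4}
Op 2: register job_A */4 -> active={job_A:*/4, job_C:*/4}
Op 3: register job_A */6 -> active={job_A:*/6, job_C:*/4}
Op 4: register job_C */13 -> active={job_A:*/6, job_C:*/13}
Op 5: register job_A */13 -> active={job_A:*/13, job_C:*/13}
Op 6: unregister job_C -> active={job_A:*/13}
Op 7: register job_B */9 -> active={job_A:*/13, job_B:*/9}
Op 8: register job_A */4 -> active={job_A:*/4, job_B:*/9}
Op 9: register job_B */16 -> active={job_A:*/4, job_B:*/16}
Op 10: unregister job_B -> active={job_A:*/4}
Final interval of job_A = 4
Next fire of job_A after T=102: (102//4+1)*4 = 104

Answer: interval=4 next_fire=104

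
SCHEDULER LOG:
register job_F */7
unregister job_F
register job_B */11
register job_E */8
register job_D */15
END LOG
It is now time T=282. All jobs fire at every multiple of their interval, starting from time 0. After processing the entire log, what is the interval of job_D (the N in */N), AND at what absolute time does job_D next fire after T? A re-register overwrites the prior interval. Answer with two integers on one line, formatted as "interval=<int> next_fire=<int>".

Op 1: register job_F */7 -> active={job_F:*/7}
Op 2: unregister job_F -> active={}
Op 3: register job_B */11 -> active={job_B:*/11}
Op 4: register job_E */8 -> active={job_B:*/11, job_E:*/8}
Op 5: register job_D */15 -> active={job_B:*/11, job_D:*/15, job_E:*/8}
Final interval of job_D = 15
Next fire of job_D after T=282: (282//15+1)*15 = 285

Answer: interval=15 next_fire=285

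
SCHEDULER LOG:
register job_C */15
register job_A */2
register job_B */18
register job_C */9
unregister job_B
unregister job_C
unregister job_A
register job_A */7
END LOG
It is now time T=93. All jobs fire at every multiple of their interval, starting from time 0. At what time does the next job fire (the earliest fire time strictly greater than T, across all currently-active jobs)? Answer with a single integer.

Op 1: register job_C */15 -> active={job_C:*/15}
Op 2: register job_A */2 -> active={job_A:*/2, job_C:*/15}
Op 3: register job_B */18 -> active={job_A:*/2, job_B:*/18, job_C:*/15}
Op 4: register job_C */9 -> active={job_A:*/2, job_B:*/18, job_C:*/9}
Op 5: unregister job_B -> active={job_A:*/2, job_C:*/9}
Op 6: unregister job_C -> active={job_A:*/2}
Op 7: unregister job_A -> active={}
Op 8: register job_A */7 -> active={job_A:*/7}
  job_A: interval 7, next fire after T=93 is 98
Earliest fire time = 98 (job job_A)

Answer: 98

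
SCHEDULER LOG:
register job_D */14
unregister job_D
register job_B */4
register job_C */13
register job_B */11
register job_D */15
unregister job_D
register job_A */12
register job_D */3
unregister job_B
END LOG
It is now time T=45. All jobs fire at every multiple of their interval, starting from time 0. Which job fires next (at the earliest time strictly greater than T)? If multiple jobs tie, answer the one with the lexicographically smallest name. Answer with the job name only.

Answer: job_A

Derivation:
Op 1: register job_D */14 -> active={job_D:*/14}
Op 2: unregister job_D -> active={}
Op 3: register job_B */4 -> active={job_B:*/4}
Op 4: register job_C */13 -> active={job_B:*/4, job_C:*/13}
Op 5: register job_B */11 -> active={job_B:*/11, job_C:*/13}
Op 6: register job_D */15 -> active={job_B:*/11, job_C:*/13, job_D:*/15}
Op 7: unregister job_D -> active={job_B:*/11, job_C:*/13}
Op 8: register job_A */12 -> active={job_A:*/12, job_B:*/11, job_C:*/13}
Op 9: register job_D */3 -> active={job_A:*/12, job_B:*/11, job_C:*/13, job_D:*/3}
Op 10: unregister job_B -> active={job_A:*/12, job_C:*/13, job_D:*/3}
  job_A: interval 12, next fire after T=45 is 48
  job_C: interval 13, next fire after T=45 is 52
  job_D: interval 3, next fire after T=45 is 48
Earliest = 48, winner (lex tiebreak) = job_A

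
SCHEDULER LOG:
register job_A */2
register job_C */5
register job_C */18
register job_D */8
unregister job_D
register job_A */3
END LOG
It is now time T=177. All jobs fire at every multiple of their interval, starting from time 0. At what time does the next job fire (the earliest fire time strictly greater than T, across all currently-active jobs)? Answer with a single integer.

Answer: 180

Derivation:
Op 1: register job_A */2 -> active={job_A:*/2}
Op 2: register job_C */5 -> active={job_A:*/2, job_C:*/5}
Op 3: register job_C */18 -> active={job_A:*/2, job_C:*/18}
Op 4: register job_D */8 -> active={job_A:*/2, job_C:*/18, job_D:*/8}
Op 5: unregister job_D -> active={job_A:*/2, job_C:*/18}
Op 6: register job_A */3 -> active={job_A:*/3, job_C:*/18}
  job_A: interval 3, next fire after T=177 is 180
  job_C: interval 18, next fire after T=177 is 180
Earliest fire time = 180 (job job_A)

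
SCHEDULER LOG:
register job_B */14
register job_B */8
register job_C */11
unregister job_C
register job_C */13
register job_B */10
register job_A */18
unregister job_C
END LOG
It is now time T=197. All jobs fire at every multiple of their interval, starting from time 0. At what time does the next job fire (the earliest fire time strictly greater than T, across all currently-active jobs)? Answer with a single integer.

Op 1: register job_B */14 -> active={job_B:*/14}
Op 2: register job_B */8 -> active={job_B:*/8}
Op 3: register job_C */11 -> active={job_B:*/8, job_C:*/11}
Op 4: unregister job_C -> active={job_B:*/8}
Op 5: register job_C */13 -> active={job_B:*/8, job_C:*/13}
Op 6: register job_B */10 -> active={job_B:*/10, job_C:*/13}
Op 7: register job_A */18 -> active={job_A:*/18, job_B:*/10, job_C:*/13}
Op 8: unregister job_C -> active={job_A:*/18, job_B:*/10}
  job_A: interval 18, next fire after T=197 is 198
  job_B: interval 10, next fire after T=197 is 200
Earliest fire time = 198 (job job_A)

Answer: 198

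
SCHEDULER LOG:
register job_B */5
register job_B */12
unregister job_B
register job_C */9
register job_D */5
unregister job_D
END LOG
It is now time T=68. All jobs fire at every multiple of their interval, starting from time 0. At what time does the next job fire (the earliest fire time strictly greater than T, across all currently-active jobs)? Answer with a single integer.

Op 1: register job_B */5 -> active={job_B:*/5}
Op 2: register job_B */12 -> active={job_B:*/12}
Op 3: unregister job_B -> active={}
Op 4: register job_C */9 -> active={job_C:*/9}
Op 5: register job_D */5 -> active={job_C:*/9, job_D:*/5}
Op 6: unregister job_D -> active={job_C:*/9}
  job_C: interval 9, next fire after T=68 is 72
Earliest fire time = 72 (job job_C)

Answer: 72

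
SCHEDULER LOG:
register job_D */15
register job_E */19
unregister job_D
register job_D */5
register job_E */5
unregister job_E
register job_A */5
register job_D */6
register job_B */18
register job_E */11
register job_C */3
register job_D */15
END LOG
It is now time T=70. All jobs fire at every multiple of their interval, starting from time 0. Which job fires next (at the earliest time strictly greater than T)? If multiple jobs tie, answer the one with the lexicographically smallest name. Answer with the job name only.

Op 1: register job_D */15 -> active={job_D:*/15}
Op 2: register job_E */19 -> active={job_D:*/15, job_E:*/19}
Op 3: unregister job_D -> active={job_E:*/19}
Op 4: register job_D */5 -> active={job_D:*/5, job_E:*/19}
Op 5: register job_E */5 -> active={job_D:*/5, job_E:*/5}
Op 6: unregister job_E -> active={job_D:*/5}
Op 7: register job_A */5 -> active={job_A:*/5, job_D:*/5}
Op 8: register job_D */6 -> active={job_A:*/5, job_D:*/6}
Op 9: register job_B */18 -> active={job_A:*/5, job_B:*/18, job_D:*/6}
Op 10: register job_E */11 -> active={job_A:*/5, job_B:*/18, job_D:*/6, job_E:*/11}
Op 11: register job_C */3 -> active={job_A:*/5, job_B:*/18, job_C:*/3, job_D:*/6, job_E:*/11}
Op 12: register job_D */15 -> active={job_A:*/5, job_B:*/18, job_C:*/3, job_D:*/15, job_E:*/11}
  job_A: interval 5, next fire after T=70 is 75
  job_B: interval 18, next fire after T=70 is 72
  job_C: interval 3, next fire after T=70 is 72
  job_D: interval 15, next fire after T=70 is 75
  job_E: interval 11, next fire after T=70 is 77
Earliest = 72, winner (lex tiebreak) = job_B

Answer: job_B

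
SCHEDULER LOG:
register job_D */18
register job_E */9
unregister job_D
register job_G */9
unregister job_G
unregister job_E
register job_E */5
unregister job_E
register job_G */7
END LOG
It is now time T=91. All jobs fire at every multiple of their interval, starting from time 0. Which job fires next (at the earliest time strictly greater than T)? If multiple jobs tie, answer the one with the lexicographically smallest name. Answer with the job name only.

Answer: job_G

Derivation:
Op 1: register job_D */18 -> active={job_D:*/18}
Op 2: register job_E */9 -> active={job_D:*/18, job_E:*/9}
Op 3: unregister job_D -> active={job_E:*/9}
Op 4: register job_G */9 -> active={job_E:*/9, job_G:*/9}
Op 5: unregister job_G -> active={job_E:*/9}
Op 6: unregister job_E -> active={}
Op 7: register job_E */5 -> active={job_E:*/5}
Op 8: unregister job_E -> active={}
Op 9: register job_G */7 -> active={job_G:*/7}
  job_G: interval 7, next fire after T=91 is 98
Earliest = 98, winner (lex tiebreak) = job_G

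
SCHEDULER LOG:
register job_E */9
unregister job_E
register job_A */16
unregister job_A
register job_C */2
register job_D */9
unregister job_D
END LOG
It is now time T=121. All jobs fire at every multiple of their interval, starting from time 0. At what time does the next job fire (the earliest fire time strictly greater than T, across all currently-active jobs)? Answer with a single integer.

Answer: 122

Derivation:
Op 1: register job_E */9 -> active={job_E:*/9}
Op 2: unregister job_E -> active={}
Op 3: register job_A */16 -> active={job_A:*/16}
Op 4: unregister job_A -> active={}
Op 5: register job_C */2 -> active={job_C:*/2}
Op 6: register job_D */9 -> active={job_C:*/2, job_D:*/9}
Op 7: unregister job_D -> active={job_C:*/2}
  job_C: interval 2, next fire after T=121 is 122
Earliest fire time = 122 (job job_C)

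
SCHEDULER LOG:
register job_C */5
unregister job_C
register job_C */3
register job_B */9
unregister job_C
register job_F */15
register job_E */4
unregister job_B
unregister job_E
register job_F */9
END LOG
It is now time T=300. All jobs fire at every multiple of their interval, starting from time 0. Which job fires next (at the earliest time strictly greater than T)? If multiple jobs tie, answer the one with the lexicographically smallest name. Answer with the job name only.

Op 1: register job_C */5 -> active={job_C:*/5}
Op 2: unregister job_C -> active={}
Op 3: register job_C */3 -> active={job_C:*/3}
Op 4: register job_B */9 -> active={job_B:*/9, job_C:*/3}
Op 5: unregister job_C -> active={job_B:*/9}
Op 6: register job_F */15 -> active={job_B:*/9, job_F:*/15}
Op 7: register job_E */4 -> active={job_B:*/9, job_E:*/4, job_F:*/15}
Op 8: unregister job_B -> active={job_E:*/4, job_F:*/15}
Op 9: unregister job_E -> active={job_F:*/15}
Op 10: register job_F */9 -> active={job_F:*/9}
  job_F: interval 9, next fire after T=300 is 306
Earliest = 306, winner (lex tiebreak) = job_F

Answer: job_F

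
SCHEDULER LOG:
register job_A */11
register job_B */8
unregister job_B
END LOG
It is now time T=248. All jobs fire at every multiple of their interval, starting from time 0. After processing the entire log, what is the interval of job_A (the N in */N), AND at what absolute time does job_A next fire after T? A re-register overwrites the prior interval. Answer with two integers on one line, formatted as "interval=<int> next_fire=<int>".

Answer: interval=11 next_fire=253

Derivation:
Op 1: register job_A */11 -> active={job_A:*/11}
Op 2: register job_B */8 -> active={job_A:*/11, job_B:*/8}
Op 3: unregister job_B -> active={job_A:*/11}
Final interval of job_A = 11
Next fire of job_A after T=248: (248//11+1)*11 = 253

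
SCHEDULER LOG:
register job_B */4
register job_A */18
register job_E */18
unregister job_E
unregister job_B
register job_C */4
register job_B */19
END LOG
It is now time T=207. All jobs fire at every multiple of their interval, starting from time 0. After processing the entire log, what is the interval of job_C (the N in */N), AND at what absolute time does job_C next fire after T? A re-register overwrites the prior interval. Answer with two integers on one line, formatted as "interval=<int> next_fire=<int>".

Answer: interval=4 next_fire=208

Derivation:
Op 1: register job_B */4 -> active={job_B:*/4}
Op 2: register job_A */18 -> active={job_A:*/18, job_B:*/4}
Op 3: register job_E */18 -> active={job_A:*/18, job_B:*/4, job_E:*/18}
Op 4: unregister job_E -> active={job_A:*/18, job_B:*/4}
Op 5: unregister job_B -> active={job_A:*/18}
Op 6: register job_C */4 -> active={job_A:*/18, job_C:*/4}
Op 7: register job_B */19 -> active={job_A:*/18, job_B:*/19, job_C:*/4}
Final interval of job_C = 4
Next fire of job_C after T=207: (207//4+1)*4 = 208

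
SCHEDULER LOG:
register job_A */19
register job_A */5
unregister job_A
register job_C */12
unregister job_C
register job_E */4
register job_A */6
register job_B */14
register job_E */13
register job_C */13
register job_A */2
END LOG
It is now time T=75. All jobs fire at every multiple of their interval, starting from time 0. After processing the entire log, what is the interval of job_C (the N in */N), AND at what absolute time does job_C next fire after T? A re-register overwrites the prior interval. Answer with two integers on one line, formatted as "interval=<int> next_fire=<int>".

Answer: interval=13 next_fire=78

Derivation:
Op 1: register job_A */19 -> active={job_A:*/19}
Op 2: register job_A */5 -> active={job_A:*/5}
Op 3: unregister job_A -> active={}
Op 4: register job_C */12 -> active={job_C:*/12}
Op 5: unregister job_C -> active={}
Op 6: register job_E */4 -> active={job_E:*/4}
Op 7: register job_A */6 -> active={job_A:*/6, job_E:*/4}
Op 8: register job_B */14 -> active={job_A:*/6, job_B:*/14, job_E:*/4}
Op 9: register job_E */13 -> active={job_A:*/6, job_B:*/14, job_E:*/13}
Op 10: register job_C */13 -> active={job_A:*/6, job_B:*/14, job_C:*/13, job_E:*/13}
Op 11: register job_A */2 -> active={job_A:*/2, job_B:*/14, job_C:*/13, job_E:*/13}
Final interval of job_C = 13
Next fire of job_C after T=75: (75//13+1)*13 = 78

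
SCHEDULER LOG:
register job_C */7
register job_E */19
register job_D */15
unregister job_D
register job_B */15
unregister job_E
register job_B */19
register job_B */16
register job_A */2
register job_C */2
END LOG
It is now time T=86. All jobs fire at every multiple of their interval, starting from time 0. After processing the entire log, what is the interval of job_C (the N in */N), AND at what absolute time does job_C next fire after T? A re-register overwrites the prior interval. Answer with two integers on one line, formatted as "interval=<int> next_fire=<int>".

Op 1: register job_C */7 -> active={job_C:*/7}
Op 2: register job_E */19 -> active={job_C:*/7, job_E:*/19}
Op 3: register job_D */15 -> active={job_C:*/7, job_D:*/15, job_E:*/19}
Op 4: unregister job_D -> active={job_C:*/7, job_E:*/19}
Op 5: register job_B */15 -> active={job_B:*/15, job_C:*/7, job_E:*/19}
Op 6: unregister job_E -> active={job_B:*/15, job_C:*/7}
Op 7: register job_B */19 -> active={job_B:*/19, job_C:*/7}
Op 8: register job_B */16 -> active={job_B:*/16, job_C:*/7}
Op 9: register job_A */2 -> active={job_A:*/2, job_B:*/16, job_C:*/7}
Op 10: register job_C */2 -> active={job_A:*/2, job_B:*/16, job_C:*/2}
Final interval of job_C = 2
Next fire of job_C after T=86: (86//2+1)*2 = 88

Answer: interval=2 next_fire=88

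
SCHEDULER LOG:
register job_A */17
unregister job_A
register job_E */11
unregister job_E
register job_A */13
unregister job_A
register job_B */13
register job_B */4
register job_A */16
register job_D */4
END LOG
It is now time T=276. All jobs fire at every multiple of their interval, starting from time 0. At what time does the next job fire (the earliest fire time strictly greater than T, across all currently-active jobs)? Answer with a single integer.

Op 1: register job_A */17 -> active={job_A:*/17}
Op 2: unregister job_A -> active={}
Op 3: register job_E */11 -> active={job_E:*/11}
Op 4: unregister job_E -> active={}
Op 5: register job_A */13 -> active={job_A:*/13}
Op 6: unregister job_A -> active={}
Op 7: register job_B */13 -> active={job_B:*/13}
Op 8: register job_B */4 -> active={job_B:*/4}
Op 9: register job_A */16 -> active={job_A:*/16, job_B:*/4}
Op 10: register job_D */4 -> active={job_A:*/16, job_B:*/4, job_D:*/4}
  job_A: interval 16, next fire after T=276 is 288
  job_B: interval 4, next fire after T=276 is 280
  job_D: interval 4, next fire after T=276 is 280
Earliest fire time = 280 (job job_B)

Answer: 280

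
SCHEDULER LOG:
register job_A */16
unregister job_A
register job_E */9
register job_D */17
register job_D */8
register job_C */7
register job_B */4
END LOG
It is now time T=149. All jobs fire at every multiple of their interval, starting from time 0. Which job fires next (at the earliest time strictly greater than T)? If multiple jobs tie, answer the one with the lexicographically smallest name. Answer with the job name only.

Answer: job_B

Derivation:
Op 1: register job_A */16 -> active={job_A:*/16}
Op 2: unregister job_A -> active={}
Op 3: register job_E */9 -> active={job_E:*/9}
Op 4: register job_D */17 -> active={job_D:*/17, job_E:*/9}
Op 5: register job_D */8 -> active={job_D:*/8, job_E:*/9}
Op 6: register job_C */7 -> active={job_C:*/7, job_D:*/8, job_E:*/9}
Op 7: register job_B */4 -> active={job_B:*/4, job_C:*/7, job_D:*/8, job_E:*/9}
  job_B: interval 4, next fire after T=149 is 152
  job_C: interval 7, next fire after T=149 is 154
  job_D: interval 8, next fire after T=149 is 152
  job_E: interval 9, next fire after T=149 is 153
Earliest = 152, winner (lex tiebreak) = job_B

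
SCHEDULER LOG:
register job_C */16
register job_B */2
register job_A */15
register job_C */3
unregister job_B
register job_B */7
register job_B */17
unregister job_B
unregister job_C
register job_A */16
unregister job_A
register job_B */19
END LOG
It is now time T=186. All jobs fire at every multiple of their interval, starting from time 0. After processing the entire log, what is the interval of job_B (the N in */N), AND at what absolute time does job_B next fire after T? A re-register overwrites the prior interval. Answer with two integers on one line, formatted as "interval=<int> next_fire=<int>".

Answer: interval=19 next_fire=190

Derivation:
Op 1: register job_C */16 -> active={job_C:*/16}
Op 2: register job_B */2 -> active={job_B:*/2, job_C:*/16}
Op 3: register job_A */15 -> active={job_A:*/15, job_B:*/2, job_C:*/16}
Op 4: register job_C */3 -> active={job_A:*/15, job_B:*/2, job_C:*/3}
Op 5: unregister job_B -> active={job_A:*/15, job_C:*/3}
Op 6: register job_B */7 -> active={job_A:*/15, job_B:*/7, job_C:*/3}
Op 7: register job_B */17 -> active={job_A:*/15, job_B:*/17, job_C:*/3}
Op 8: unregister job_B -> active={job_A:*/15, job_C:*/3}
Op 9: unregister job_C -> active={job_A:*/15}
Op 10: register job_A */16 -> active={job_A:*/16}
Op 11: unregister job_A -> active={}
Op 12: register job_B */19 -> active={job_B:*/19}
Final interval of job_B = 19
Next fire of job_B after T=186: (186//19+1)*19 = 190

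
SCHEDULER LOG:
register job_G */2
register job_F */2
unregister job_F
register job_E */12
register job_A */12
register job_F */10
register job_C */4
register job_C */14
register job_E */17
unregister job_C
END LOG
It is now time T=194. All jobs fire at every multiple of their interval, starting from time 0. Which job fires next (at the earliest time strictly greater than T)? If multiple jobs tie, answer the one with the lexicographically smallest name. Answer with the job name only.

Answer: job_G

Derivation:
Op 1: register job_G */2 -> active={job_G:*/2}
Op 2: register job_F */2 -> active={job_F:*/2, job_G:*/2}
Op 3: unregister job_F -> active={job_G:*/2}
Op 4: register job_E */12 -> active={job_E:*/12, job_G:*/2}
Op 5: register job_A */12 -> active={job_A:*/12, job_E:*/12, job_G:*/2}
Op 6: register job_F */10 -> active={job_A:*/12, job_E:*/12, job_F:*/10, job_G:*/2}
Op 7: register job_C */4 -> active={job_A:*/12, job_C:*/4, job_E:*/12, job_F:*/10, job_G:*/2}
Op 8: register job_C */14 -> active={job_A:*/12, job_C:*/14, job_E:*/12, job_F:*/10, job_G:*/2}
Op 9: register job_E */17 -> active={job_A:*/12, job_C:*/14, job_E:*/17, job_F:*/10, job_G:*/2}
Op 10: unregister job_C -> active={job_A:*/12, job_E:*/17, job_F:*/10, job_G:*/2}
  job_A: interval 12, next fire after T=194 is 204
  job_E: interval 17, next fire after T=194 is 204
  job_F: interval 10, next fire after T=194 is 200
  job_G: interval 2, next fire after T=194 is 196
Earliest = 196, winner (lex tiebreak) = job_G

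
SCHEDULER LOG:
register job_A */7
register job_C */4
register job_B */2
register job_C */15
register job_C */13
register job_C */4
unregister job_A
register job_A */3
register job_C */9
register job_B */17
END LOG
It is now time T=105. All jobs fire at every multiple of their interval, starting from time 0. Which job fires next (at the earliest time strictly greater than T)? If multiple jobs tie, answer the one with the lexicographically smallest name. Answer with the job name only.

Op 1: register job_A */7 -> active={job_A:*/7}
Op 2: register job_C */4 -> active={job_A:*/7, job_C:*/4}
Op 3: register job_B */2 -> active={job_A:*/7, job_B:*/2, job_C:*/4}
Op 4: register job_C */15 -> active={job_A:*/7, job_B:*/2, job_C:*/15}
Op 5: register job_C */13 -> active={job_A:*/7, job_B:*/2, job_C:*/13}
Op 6: register job_C */4 -> active={job_A:*/7, job_B:*/2, job_C:*/4}
Op 7: unregister job_A -> active={job_B:*/2, job_C:*/4}
Op 8: register job_A */3 -> active={job_A:*/3, job_B:*/2, job_C:*/4}
Op 9: register job_C */9 -> active={job_A:*/3, job_B:*/2, job_C:*/9}
Op 10: register job_B */17 -> active={job_A:*/3, job_B:*/17, job_C:*/9}
  job_A: interval 3, next fire after T=105 is 108
  job_B: interval 17, next fire after T=105 is 119
  job_C: interval 9, next fire after T=105 is 108
Earliest = 108, winner (lex tiebreak) = job_A

Answer: job_A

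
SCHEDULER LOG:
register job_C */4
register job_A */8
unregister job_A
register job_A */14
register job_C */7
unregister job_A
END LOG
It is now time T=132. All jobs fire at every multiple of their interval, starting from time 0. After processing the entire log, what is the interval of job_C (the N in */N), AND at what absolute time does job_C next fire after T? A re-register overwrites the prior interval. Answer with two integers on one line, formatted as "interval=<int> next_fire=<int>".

Answer: interval=7 next_fire=133

Derivation:
Op 1: register job_C */4 -> active={job_C:*/4}
Op 2: register job_A */8 -> active={job_A:*/8, job_C:*/4}
Op 3: unregister job_A -> active={job_C:*/4}
Op 4: register job_A */14 -> active={job_A:*/14, job_C:*/4}
Op 5: register job_C */7 -> active={job_A:*/14, job_C:*/7}
Op 6: unregister job_A -> active={job_C:*/7}
Final interval of job_C = 7
Next fire of job_C after T=132: (132//7+1)*7 = 133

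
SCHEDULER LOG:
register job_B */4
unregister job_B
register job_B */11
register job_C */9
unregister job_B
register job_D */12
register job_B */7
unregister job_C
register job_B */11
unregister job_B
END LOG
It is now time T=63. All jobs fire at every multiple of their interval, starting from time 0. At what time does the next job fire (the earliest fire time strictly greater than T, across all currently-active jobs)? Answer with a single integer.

Op 1: register job_B */4 -> active={job_B:*/4}
Op 2: unregister job_B -> active={}
Op 3: register job_B */11 -> active={job_B:*/11}
Op 4: register job_C */9 -> active={job_B:*/11, job_C:*/9}
Op 5: unregister job_B -> active={job_C:*/9}
Op 6: register job_D */12 -> active={job_C:*/9, job_D:*/12}
Op 7: register job_B */7 -> active={job_B:*/7, job_C:*/9, job_D:*/12}
Op 8: unregister job_C -> active={job_B:*/7, job_D:*/12}
Op 9: register job_B */11 -> active={job_B:*/11, job_D:*/12}
Op 10: unregister job_B -> active={job_D:*/12}
  job_D: interval 12, next fire after T=63 is 72
Earliest fire time = 72 (job job_D)

Answer: 72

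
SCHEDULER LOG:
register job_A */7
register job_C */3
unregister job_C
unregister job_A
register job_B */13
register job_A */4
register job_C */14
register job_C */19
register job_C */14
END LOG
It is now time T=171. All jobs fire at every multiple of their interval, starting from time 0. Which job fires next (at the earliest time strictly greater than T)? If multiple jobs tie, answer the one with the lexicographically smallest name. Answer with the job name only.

Answer: job_A

Derivation:
Op 1: register job_A */7 -> active={job_A:*/7}
Op 2: register job_C */3 -> active={job_A:*/7, job_C:*/3}
Op 3: unregister job_C -> active={job_A:*/7}
Op 4: unregister job_A -> active={}
Op 5: register job_B */13 -> active={job_B:*/13}
Op 6: register job_A */4 -> active={job_A:*/4, job_B:*/13}
Op 7: register job_C */14 -> active={job_A:*/4, job_B:*/13, job_C:*/14}
Op 8: register job_C */19 -> active={job_A:*/4, job_B:*/13, job_C:*/19}
Op 9: register job_C */14 -> active={job_A:*/4, job_B:*/13, job_C:*/14}
  job_A: interval 4, next fire after T=171 is 172
  job_B: interval 13, next fire after T=171 is 182
  job_C: interval 14, next fire after T=171 is 182
Earliest = 172, winner (lex tiebreak) = job_A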